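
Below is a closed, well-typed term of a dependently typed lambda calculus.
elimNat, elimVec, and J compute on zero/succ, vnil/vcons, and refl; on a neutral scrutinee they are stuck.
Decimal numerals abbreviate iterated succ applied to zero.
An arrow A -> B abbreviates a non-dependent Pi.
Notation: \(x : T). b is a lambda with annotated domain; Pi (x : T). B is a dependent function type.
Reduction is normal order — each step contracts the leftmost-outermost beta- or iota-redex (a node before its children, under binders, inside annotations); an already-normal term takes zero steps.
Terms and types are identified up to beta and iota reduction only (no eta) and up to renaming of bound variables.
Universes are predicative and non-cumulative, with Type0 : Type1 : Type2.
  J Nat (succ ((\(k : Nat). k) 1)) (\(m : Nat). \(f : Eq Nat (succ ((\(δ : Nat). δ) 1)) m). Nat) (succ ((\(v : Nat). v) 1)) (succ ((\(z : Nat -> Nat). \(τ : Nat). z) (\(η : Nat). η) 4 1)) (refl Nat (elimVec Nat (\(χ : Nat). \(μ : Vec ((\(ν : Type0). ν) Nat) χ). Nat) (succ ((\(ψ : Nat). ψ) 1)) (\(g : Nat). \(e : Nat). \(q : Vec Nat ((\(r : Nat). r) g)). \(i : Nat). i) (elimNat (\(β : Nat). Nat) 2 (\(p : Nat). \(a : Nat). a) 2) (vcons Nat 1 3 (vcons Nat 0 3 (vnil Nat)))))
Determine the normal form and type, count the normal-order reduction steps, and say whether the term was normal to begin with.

normal form:
  2
inferred type:
  Nat
reduction steps (normal order): 2
term was already normal: no
first contracted redex: a J iota-redex


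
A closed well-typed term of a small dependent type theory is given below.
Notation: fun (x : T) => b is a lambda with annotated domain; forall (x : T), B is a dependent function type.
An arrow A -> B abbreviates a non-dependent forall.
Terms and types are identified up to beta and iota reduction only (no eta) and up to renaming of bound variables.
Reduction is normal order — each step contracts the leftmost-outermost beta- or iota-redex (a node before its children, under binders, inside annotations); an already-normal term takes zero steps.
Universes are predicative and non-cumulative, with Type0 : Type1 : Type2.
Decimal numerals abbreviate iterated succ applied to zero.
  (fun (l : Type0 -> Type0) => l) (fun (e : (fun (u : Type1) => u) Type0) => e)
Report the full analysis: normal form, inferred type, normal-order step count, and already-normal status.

resulting normal form:
  fun (l : Type0) => l
type:
  Type0 -> Type0
reduction steps (normal order): 2
already normal: no
first contracted redex: a beta-redex


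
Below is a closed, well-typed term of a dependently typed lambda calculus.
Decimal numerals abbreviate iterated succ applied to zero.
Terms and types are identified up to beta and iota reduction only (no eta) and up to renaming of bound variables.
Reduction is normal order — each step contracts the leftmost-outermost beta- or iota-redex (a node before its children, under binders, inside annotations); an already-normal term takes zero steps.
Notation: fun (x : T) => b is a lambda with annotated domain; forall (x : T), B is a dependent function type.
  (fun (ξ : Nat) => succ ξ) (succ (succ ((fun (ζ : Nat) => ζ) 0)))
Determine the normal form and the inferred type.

resulting normal form:
  3
type:
  Nat
observation: 2 normal-order steps normalize the term, beginning with a beta-redex.


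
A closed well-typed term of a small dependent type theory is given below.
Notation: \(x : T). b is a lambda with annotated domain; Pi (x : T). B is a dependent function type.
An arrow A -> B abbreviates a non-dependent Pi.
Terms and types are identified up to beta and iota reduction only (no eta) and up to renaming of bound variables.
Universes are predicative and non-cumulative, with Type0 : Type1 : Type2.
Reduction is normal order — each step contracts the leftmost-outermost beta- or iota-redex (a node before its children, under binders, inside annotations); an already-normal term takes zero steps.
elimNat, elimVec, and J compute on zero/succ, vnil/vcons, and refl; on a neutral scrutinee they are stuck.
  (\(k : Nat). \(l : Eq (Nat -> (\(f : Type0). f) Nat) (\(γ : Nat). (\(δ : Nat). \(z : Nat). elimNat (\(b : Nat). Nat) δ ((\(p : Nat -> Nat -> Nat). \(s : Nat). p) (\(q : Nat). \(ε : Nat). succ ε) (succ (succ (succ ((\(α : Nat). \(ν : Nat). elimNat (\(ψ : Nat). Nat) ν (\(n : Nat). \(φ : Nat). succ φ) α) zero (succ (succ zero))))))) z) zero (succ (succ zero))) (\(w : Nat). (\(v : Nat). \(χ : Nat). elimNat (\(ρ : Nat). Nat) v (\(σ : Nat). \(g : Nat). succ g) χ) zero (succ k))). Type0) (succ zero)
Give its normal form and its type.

reduced normal form:
  \(k : Eq (Nat -> Nat) (\(l : Nat). succ (succ zero)) (\(f : Nat). succ (succ zero))). Type0
inferred type:
  Eq (Nat -> Nat) (\(k : Nat). succ (succ zero)) (\(l : Nat). succ (succ zero)) -> Type1


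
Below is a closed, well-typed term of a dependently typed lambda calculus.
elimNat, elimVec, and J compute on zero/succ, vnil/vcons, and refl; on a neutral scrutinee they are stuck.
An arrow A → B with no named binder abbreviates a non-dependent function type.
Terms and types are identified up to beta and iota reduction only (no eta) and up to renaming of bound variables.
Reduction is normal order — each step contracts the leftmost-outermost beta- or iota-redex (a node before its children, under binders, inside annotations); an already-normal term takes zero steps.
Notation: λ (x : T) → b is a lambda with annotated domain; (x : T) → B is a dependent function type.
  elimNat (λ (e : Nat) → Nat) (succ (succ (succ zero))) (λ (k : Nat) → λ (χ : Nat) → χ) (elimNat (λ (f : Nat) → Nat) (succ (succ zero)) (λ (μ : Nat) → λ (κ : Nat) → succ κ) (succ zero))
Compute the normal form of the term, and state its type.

normal form:
  succ (succ (succ zero))
type:
  Nat


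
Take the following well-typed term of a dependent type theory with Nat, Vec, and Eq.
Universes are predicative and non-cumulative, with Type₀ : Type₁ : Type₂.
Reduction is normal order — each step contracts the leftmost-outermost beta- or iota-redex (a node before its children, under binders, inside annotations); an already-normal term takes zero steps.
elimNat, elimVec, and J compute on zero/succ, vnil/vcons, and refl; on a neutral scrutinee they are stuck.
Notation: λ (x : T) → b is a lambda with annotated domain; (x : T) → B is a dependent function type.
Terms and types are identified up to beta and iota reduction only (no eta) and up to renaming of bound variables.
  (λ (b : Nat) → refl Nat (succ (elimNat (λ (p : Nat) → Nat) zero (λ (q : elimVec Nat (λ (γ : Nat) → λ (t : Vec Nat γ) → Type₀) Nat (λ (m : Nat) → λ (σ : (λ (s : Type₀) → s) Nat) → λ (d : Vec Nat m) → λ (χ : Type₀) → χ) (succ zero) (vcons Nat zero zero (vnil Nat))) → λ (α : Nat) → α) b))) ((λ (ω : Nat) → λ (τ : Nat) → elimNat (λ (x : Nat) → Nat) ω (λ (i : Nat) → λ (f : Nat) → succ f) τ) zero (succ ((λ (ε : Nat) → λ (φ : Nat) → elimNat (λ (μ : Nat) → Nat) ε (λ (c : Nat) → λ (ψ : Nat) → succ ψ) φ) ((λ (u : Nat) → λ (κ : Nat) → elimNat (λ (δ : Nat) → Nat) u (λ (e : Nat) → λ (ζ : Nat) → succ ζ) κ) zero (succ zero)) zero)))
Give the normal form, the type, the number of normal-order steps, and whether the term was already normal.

normal form:
  refl Nat (succ zero)
the term's type:
  Eq Nat (succ zero) (succ zero)
steps to reach normal form (normal order): 32
term was already normal: no
first redex: a beta-redex


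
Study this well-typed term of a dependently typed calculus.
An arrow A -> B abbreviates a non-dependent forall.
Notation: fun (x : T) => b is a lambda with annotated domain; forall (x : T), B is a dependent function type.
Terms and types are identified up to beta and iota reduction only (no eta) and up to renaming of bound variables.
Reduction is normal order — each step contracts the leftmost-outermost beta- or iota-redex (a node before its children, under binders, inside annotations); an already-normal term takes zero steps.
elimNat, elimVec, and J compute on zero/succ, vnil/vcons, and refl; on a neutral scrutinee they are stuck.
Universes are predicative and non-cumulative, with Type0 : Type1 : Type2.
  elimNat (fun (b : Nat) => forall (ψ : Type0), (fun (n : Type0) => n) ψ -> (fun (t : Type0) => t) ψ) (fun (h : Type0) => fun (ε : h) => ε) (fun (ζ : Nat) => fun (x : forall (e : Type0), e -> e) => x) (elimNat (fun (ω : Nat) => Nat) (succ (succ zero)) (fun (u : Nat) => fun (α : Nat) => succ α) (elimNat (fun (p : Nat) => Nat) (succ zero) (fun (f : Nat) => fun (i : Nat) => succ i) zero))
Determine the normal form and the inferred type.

normal form:
  fun (b : Type0) => fun (ψ : b) => ψ
inferred type:
  forall (b : Type0), b -> b


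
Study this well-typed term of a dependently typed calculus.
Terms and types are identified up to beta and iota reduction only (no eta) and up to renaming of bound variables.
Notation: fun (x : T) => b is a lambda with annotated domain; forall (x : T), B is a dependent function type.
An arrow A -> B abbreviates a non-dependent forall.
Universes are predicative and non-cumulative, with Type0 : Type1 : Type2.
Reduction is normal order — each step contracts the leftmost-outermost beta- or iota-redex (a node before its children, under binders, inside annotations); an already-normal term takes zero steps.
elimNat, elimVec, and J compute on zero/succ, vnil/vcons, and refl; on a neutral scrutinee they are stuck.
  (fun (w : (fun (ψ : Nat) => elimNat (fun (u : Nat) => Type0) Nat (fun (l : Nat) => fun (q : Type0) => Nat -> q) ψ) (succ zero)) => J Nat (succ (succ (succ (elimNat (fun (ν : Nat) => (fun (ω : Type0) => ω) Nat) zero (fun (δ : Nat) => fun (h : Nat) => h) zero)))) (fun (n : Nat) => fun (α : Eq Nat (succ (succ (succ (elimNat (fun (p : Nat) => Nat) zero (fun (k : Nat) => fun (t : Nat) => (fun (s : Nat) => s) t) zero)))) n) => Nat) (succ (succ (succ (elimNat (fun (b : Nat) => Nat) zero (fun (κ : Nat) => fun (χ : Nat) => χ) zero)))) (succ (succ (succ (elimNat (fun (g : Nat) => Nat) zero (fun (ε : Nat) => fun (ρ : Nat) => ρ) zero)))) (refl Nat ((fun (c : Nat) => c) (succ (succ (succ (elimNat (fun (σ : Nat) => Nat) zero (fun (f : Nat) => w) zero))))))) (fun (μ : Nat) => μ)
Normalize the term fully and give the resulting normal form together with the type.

reduced normal form:
  succ (succ (succ zero))
type:
  Nat
observation: reduction starts at a beta-redex, and 3 normal-order steps reach the normal form.


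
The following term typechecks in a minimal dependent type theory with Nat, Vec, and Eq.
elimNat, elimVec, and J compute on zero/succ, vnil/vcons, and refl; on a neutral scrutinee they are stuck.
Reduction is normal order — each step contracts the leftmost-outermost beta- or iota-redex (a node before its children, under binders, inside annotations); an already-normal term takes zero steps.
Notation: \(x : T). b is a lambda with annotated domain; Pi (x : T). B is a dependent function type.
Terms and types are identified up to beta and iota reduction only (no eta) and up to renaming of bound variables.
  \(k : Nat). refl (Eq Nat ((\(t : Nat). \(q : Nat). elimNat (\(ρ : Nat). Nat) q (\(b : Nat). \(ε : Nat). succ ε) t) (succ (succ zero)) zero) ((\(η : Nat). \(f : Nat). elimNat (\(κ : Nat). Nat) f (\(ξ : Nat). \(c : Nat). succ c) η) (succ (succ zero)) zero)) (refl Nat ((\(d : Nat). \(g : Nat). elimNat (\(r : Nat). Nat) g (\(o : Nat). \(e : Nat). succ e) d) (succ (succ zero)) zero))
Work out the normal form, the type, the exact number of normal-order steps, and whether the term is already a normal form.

resulting normal form:
  \(k : Nat). refl (Eq Nat (succ (succ zero)) (succ (succ zero))) (refl Nat (succ (succ zero)))
the term's type:
  Pi (k : Nat). Eq (Eq Nat (succ (succ zero)) (succ (succ zero))) (refl Nat (succ (succ zero))) (refl Nat (succ (succ zero)))
normal-order step count: 27
already normal: no
first redex: a beta-redex


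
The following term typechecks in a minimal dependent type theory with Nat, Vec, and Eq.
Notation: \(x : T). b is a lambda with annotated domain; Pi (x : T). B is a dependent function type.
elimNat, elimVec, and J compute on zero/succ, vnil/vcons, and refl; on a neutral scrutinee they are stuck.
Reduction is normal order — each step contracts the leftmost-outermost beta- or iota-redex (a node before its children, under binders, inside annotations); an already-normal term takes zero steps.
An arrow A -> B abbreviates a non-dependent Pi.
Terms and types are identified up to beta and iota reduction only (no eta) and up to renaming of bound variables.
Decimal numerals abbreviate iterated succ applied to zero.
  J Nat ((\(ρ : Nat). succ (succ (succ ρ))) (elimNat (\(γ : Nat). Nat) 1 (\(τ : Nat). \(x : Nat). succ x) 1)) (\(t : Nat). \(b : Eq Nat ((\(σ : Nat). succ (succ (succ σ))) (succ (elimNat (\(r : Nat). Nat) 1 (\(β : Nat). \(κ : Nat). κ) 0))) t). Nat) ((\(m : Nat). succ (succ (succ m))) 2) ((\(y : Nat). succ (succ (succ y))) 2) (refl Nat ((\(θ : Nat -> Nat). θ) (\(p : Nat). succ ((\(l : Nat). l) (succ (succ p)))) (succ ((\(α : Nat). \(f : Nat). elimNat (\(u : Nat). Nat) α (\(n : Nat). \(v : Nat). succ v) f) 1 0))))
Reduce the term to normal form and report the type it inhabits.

reduced normal form:
  5
the term's type:
  Nat


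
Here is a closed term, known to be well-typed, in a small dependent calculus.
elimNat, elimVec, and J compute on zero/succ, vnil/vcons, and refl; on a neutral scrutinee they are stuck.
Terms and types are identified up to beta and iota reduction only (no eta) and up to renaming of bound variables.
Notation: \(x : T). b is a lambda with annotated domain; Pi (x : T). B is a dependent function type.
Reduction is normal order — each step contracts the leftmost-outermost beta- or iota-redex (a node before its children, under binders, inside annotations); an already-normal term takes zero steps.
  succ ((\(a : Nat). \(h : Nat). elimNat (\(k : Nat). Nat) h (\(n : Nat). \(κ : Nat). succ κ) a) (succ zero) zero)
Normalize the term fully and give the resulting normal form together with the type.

resulting normal form:
  succ (succ zero)
type:
  Nat
observation: the leftmost-outermost redex is a beta-redex, and normalization takes 6 steps.


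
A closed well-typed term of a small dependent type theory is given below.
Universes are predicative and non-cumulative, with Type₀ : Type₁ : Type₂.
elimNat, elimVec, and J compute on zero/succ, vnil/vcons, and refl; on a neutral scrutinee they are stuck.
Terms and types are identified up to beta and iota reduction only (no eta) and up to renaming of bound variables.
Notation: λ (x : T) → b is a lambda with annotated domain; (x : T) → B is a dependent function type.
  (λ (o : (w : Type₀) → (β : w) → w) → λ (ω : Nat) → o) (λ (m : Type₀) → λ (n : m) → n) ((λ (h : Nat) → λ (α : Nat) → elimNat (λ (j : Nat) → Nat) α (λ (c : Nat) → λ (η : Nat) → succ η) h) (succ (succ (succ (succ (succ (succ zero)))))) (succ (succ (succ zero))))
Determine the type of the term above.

type:
  (o : Type₀) → (w : o) → o


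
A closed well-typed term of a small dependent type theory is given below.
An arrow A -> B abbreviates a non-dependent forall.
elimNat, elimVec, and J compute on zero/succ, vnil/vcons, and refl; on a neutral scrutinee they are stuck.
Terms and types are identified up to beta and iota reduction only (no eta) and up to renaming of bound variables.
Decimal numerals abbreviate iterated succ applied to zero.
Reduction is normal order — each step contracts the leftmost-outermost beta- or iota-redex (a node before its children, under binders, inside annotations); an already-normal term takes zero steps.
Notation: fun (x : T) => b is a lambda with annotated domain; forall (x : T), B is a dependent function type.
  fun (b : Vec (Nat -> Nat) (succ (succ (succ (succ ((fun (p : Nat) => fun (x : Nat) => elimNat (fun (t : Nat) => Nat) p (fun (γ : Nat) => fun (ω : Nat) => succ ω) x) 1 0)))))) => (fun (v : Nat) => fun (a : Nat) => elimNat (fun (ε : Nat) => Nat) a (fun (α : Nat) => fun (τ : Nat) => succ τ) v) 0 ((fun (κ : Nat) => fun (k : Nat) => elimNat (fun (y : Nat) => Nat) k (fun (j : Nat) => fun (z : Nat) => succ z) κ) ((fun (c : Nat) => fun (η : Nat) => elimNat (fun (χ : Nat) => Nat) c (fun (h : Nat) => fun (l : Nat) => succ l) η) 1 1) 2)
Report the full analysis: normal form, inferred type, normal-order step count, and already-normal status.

normal form:
  fun (b : Vec (Nat -> Nat) 5) => 4
inferred type:
  Vec (Nat -> Nat) 5 -> Nat
reduction steps (normal order): 21
term was already normal: no
first contracted redex: a beta-redex


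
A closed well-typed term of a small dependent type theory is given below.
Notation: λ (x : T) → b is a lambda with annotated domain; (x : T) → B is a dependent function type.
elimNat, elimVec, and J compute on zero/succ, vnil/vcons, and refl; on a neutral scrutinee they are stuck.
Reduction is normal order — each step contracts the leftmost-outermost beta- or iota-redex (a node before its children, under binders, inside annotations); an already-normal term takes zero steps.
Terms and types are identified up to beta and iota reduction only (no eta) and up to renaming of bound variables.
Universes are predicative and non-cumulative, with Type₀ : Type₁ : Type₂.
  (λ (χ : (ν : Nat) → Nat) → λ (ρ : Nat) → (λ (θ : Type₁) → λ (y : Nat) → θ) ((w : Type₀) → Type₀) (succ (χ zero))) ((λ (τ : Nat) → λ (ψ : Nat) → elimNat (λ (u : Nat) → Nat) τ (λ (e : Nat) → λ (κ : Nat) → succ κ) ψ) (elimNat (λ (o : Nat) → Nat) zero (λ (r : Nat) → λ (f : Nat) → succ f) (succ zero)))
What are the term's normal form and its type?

normal form:
  λ (χ : Nat) → (ν : Type₀) → Type₀
type:
  (χ : Nat) → Type₁
observation: 3 normal-order steps normalize the term, beginning with a beta-redex.


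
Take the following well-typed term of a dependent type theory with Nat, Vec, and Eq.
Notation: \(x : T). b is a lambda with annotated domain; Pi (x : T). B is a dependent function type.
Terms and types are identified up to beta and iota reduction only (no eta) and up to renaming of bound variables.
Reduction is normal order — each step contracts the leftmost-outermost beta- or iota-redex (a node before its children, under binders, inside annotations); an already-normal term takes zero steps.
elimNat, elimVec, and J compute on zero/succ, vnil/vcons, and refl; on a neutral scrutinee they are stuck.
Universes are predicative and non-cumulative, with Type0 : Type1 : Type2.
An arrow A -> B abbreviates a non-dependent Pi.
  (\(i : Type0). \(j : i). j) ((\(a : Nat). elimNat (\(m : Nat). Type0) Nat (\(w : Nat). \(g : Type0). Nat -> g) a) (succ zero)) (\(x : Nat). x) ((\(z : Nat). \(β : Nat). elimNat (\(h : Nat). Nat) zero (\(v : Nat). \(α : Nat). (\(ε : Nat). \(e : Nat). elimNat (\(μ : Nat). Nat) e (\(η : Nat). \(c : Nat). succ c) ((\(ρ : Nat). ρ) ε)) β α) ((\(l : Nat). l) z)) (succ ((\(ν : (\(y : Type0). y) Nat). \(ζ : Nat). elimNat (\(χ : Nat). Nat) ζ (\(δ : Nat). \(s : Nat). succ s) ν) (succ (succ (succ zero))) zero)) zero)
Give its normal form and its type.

resulting normal form:
  zero
inferred type:
  Nat


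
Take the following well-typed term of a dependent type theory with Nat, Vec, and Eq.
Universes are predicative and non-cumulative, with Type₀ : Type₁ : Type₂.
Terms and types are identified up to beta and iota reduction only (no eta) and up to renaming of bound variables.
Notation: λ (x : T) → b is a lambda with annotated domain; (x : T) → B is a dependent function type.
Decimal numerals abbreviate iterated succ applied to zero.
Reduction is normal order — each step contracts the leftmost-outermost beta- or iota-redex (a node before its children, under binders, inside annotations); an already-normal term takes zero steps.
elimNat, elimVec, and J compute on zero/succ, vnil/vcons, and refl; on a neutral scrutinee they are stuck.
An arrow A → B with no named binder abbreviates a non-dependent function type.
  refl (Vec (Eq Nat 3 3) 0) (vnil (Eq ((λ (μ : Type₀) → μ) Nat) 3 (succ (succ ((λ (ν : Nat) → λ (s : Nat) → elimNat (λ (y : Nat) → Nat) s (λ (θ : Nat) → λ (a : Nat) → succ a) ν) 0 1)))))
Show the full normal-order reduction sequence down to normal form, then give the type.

reduction (normal order):
  refl (Vec (Eq Nat 3 3) 0) (vnil (Eq ((λ (μ : Type₀) → μ) Nat) 3 (succ (succ ((λ (ν : Nat) → λ (s : Nat) → elimNat (λ (y : Nat) → Nat) s (λ (θ : Nat) → λ (a : Nat) → succ a) ν) 0 1)))))
  ~> refl (Vec (Eq Nat 3 3) 0) (vnil (Eq Nat 3 (succ (succ ((λ (μ : Nat) → λ (ν : Nat) → elimNat (λ (s : Nat) → Nat) ν (λ (y : Nat) → λ (θ : Nat) → succ θ) μ) 0 1)))))
  ~> refl (Vec (Eq Nat 3 3) 0) (vnil (Eq Nat 3 (succ (succ ((λ (μ : Nat) → elimNat (λ (ν : Nat) → Nat) μ (λ (s : Nat) → λ (y : Nat) → succ y) 0) 1)))))
  ~> refl (Vec (Eq Nat 3 3) 0) (vnil (Eq Nat 3 (succ (succ (elimNat (λ (μ : Nat) → Nat) 1 (λ (ν : Nat) → λ (s : Nat) → succ s) 0)))))
  ~> refl (Vec (Eq Nat 3 3) 0) (vnil (Eq Nat 3 3))
inferred type:
  Eq (Vec (Eq Nat 3 3) 0) (vnil (Eq Nat 3 3)) (vnil (Eq Nat 3 3))


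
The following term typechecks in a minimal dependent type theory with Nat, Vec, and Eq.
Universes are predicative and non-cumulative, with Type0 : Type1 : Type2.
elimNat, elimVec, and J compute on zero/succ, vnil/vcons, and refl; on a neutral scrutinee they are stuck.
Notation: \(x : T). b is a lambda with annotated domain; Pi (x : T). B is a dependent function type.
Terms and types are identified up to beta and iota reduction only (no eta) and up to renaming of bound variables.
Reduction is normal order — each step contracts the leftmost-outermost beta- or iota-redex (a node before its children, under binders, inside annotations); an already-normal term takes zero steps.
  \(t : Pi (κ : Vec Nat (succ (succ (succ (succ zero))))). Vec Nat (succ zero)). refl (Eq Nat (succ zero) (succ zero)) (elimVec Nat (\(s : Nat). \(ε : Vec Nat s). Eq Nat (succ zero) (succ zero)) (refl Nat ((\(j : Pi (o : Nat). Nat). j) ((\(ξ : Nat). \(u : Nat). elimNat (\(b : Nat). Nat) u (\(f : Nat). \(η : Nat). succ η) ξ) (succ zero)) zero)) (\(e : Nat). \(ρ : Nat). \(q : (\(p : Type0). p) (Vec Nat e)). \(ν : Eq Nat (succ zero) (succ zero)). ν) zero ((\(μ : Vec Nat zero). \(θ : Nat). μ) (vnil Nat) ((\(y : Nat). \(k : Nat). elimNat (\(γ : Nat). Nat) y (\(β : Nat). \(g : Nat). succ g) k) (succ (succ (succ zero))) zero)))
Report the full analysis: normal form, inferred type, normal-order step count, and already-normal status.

resulting normal form:
  \(t : Pi (κ : Vec Nat (succ (succ (succ (succ zero))))). Vec Nat (succ zero)). refl (Eq Nat (succ zero) (succ zero)) (refl Nat (succ zero))
inferred type:
  Pi (t : Pi (κ : Vec Nat (succ (succ (succ (succ zero))))). Vec Nat (succ zero)). Eq (Eq Nat (succ zero) (succ zero)) (refl Nat (succ zero)) (refl Nat (succ zero))
steps to reach normal form (normal order): 11
already normal: no
first contracted redex: a beta-redex


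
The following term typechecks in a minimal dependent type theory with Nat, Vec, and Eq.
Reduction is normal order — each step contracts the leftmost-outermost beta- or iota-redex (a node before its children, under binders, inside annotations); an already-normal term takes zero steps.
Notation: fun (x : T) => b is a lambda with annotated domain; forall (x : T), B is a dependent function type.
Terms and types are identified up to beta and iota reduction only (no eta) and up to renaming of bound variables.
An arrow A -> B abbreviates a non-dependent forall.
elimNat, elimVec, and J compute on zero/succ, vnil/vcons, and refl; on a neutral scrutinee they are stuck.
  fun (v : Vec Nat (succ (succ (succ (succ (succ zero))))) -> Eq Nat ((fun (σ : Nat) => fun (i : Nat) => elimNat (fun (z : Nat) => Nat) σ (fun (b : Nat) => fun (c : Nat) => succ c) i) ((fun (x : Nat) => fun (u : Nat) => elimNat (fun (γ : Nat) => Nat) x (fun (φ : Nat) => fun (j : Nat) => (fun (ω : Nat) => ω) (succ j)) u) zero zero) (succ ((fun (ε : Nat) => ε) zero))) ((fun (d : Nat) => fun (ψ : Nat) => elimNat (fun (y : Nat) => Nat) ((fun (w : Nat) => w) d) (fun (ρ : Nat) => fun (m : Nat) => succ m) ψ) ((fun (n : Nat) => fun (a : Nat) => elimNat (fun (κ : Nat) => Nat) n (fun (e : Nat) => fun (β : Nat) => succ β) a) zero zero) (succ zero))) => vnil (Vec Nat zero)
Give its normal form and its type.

reduced normal form:
  fun (v : Vec Nat (succ (succ (succ (succ (succ zero))))) -> Eq Nat (succ zero) (succ zero)) => vnil (Vec Nat zero)
the term's type:
  (Vec Nat (succ (succ (succ (succ (succ zero))))) -> Eq Nat (succ zero) (succ zero)) -> Vec (Vec Nat zero) zero


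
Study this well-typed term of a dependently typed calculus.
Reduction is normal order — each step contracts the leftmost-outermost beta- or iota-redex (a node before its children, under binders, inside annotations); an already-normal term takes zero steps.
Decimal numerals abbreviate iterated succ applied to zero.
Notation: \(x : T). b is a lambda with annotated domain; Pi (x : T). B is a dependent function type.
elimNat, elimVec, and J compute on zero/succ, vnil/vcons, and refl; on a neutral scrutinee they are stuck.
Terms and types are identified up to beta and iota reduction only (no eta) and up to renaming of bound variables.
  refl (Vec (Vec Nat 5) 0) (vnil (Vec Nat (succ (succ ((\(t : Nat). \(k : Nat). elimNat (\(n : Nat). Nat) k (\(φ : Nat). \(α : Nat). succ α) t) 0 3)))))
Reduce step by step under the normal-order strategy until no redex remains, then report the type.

normal-order reduction sequence:
  refl (Vec (Vec Nat 5) 0) (vnil (Vec Nat (succ (succ ((\(t : Nat). \(k : Nat). elimNat (\(n : Nat). Nat) k (\(φ : Nat). \(α : Nat). succ α) t) 0 3)))))
  ~> refl (Vec (Vec Nat 5) 0) (vnil (Vec Nat (succ (succ ((\(t : Nat). elimNat (\(k : Nat). Nat) t (\(n : Nat). \(φ : Nat). succ φ) 0) 3)))))
  ~> refl (Vec (Vec Nat 5) 0) (vnil (Vec Nat (succ (succ (elimNat (\(t : Nat). Nat) 3 (\(k : Nat). \(n : Nat). succ n) 0)))))
  ~> refl (Vec (Vec Nat 5) 0) (vnil (Vec Nat 5))
inferred type:
  Eq (Vec (Vec Nat 5) 0) (vnil (Vec Nat 5)) (vnil (Vec Nat 5))


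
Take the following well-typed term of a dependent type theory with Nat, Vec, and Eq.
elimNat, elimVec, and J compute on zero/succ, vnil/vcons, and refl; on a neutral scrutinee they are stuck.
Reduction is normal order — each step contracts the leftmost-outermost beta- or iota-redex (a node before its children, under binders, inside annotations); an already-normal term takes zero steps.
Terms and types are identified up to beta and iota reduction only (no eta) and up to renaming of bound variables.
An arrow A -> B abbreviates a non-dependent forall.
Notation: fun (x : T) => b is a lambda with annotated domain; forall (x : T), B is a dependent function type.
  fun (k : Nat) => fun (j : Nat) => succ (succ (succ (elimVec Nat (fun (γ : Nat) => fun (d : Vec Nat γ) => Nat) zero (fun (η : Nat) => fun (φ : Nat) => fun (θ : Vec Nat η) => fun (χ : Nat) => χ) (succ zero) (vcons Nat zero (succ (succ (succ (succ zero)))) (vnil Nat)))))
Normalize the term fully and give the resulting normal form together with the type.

normal form:
  fun (k : Nat) => fun (j : Nat) => succ (succ (succ zero))
type:
  Nat -> Nat -> Nat


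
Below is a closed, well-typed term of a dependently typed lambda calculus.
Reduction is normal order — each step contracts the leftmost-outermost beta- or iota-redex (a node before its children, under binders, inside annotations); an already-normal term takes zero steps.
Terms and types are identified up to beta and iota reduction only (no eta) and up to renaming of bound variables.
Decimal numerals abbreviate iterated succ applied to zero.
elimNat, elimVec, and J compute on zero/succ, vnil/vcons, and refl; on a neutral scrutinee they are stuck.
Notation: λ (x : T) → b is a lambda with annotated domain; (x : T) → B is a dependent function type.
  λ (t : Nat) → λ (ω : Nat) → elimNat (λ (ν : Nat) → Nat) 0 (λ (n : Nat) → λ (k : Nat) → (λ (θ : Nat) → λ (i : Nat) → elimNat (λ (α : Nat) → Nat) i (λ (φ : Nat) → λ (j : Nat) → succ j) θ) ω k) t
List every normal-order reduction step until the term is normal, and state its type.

normal-order reduction sequence:
  λ (t : Nat) → λ (ω : Nat) → elimNat (λ (ν : Nat) → Nat) 0 (λ (n : Nat) → λ (k : Nat) → (λ (θ : Nat) → λ (i : Nat) → elimNat (λ (α : Nat) → Nat) i (λ (φ : Nat) → λ (j : Nat) → succ j) θ) ω k) t
  ~> λ (t : Nat) → λ (ω : Nat) → elimNat (λ (ν : Nat) → Nat) 0 (λ (n : Nat) → λ (k : Nat) → (λ (θ : Nat) → elimNat (λ (i : Nat) → Nat) θ (λ (α : Nat) → λ (φ : Nat) → succ φ) ω) k) t
  ~> λ (t : Nat) → λ (ω : Nat) → elimNat (λ (ν : Nat) → Nat) 0 (λ (n : Nat) → λ (k : Nat) → elimNat (λ (θ : Nat) → Nat) k (λ (i : Nat) → λ (α : Nat) → succ α) ω) t
type:
  (t : Nat) → (ω : Nat) → Nat


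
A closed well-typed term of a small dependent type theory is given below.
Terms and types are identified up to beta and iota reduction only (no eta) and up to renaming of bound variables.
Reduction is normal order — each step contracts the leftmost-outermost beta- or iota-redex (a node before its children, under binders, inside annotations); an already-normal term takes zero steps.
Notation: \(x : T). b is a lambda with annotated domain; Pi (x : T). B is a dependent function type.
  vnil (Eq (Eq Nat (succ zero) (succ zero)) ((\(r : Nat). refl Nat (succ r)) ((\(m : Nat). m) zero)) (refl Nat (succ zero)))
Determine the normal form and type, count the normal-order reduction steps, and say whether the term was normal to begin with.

resulting normal form:
  vnil (Eq (Eq Nat (succ zero) (succ zero)) (refl Nat (succ zero)) (refl Nat (succ zero)))
the term's type:
  Vec (Eq (Eq Nat (succ zero) (succ zero)) (refl Nat (succ zero)) (refl Nat (succ zero))) zero
steps to reach normal form (normal order): 2
started in normal form: no
first contracted redex: a beta-redex


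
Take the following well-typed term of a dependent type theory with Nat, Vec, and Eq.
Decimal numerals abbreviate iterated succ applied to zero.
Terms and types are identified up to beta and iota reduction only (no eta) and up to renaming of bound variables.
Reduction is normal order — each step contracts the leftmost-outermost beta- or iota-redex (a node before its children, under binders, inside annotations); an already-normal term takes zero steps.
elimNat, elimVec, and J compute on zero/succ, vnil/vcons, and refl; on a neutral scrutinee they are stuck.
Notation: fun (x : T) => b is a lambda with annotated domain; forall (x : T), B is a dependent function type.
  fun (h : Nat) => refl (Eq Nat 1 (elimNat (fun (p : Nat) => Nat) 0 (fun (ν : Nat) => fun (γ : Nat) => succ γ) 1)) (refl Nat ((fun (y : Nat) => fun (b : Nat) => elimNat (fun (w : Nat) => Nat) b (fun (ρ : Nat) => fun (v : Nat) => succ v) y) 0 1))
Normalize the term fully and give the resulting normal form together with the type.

reduced normal form:
  fun (h : Nat) => refl (Eq Nat 1 1) (refl Nat 1)
the term's type:
  forall (h : Nat), Eq (Eq Nat 1 1) (refl Nat 1) (refl Nat 1)
observation: the first redex contracted is an elimNat iota-redex; the normal form is reached in 7 normal-order steps.


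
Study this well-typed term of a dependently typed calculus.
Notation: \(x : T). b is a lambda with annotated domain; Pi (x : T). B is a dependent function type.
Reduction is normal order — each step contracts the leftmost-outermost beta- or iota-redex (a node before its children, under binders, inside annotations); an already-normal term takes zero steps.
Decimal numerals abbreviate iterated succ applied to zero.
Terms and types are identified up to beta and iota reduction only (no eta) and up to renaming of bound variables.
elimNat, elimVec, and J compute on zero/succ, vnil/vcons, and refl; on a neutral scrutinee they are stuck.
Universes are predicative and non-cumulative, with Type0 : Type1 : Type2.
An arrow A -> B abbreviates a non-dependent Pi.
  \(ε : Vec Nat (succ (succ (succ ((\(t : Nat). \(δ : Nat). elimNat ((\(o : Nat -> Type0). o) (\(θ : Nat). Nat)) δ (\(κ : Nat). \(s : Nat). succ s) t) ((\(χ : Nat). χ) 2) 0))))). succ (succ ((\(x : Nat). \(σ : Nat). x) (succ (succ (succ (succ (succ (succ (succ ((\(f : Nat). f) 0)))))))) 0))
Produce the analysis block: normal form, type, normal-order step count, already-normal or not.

normal form:
  \(ε : Vec Nat 5). 9
type:
  Vec Nat 5 -> Nat
reduction steps (normal order): 14
started in normal form: no
first contracted redex: a beta-redex


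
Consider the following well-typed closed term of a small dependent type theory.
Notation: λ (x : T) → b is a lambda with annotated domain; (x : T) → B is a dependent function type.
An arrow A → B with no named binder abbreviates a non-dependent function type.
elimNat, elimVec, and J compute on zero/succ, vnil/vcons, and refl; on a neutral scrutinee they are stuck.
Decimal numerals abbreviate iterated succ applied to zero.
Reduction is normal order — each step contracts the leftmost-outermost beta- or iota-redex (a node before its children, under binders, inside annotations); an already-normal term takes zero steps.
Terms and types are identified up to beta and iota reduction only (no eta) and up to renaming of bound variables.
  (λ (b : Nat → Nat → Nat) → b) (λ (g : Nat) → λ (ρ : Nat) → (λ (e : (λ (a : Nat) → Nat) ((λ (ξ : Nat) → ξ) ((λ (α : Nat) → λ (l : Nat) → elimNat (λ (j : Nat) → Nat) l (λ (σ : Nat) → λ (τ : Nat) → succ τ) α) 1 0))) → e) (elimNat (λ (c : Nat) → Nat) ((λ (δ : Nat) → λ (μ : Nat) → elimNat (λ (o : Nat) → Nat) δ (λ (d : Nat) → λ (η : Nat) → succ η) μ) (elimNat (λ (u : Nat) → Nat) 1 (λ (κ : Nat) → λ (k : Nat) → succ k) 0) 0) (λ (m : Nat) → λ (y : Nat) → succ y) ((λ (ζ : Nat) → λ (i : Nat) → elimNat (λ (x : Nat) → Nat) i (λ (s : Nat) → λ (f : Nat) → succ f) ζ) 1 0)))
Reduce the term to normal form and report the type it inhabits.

reduced normal form:
  λ (b : Nat) → λ (g : Nat) → 2
type:
  Nat → Nat → Nat
observation: the leftmost-outermost redex is a beta-redex, and normalization takes 16 steps.


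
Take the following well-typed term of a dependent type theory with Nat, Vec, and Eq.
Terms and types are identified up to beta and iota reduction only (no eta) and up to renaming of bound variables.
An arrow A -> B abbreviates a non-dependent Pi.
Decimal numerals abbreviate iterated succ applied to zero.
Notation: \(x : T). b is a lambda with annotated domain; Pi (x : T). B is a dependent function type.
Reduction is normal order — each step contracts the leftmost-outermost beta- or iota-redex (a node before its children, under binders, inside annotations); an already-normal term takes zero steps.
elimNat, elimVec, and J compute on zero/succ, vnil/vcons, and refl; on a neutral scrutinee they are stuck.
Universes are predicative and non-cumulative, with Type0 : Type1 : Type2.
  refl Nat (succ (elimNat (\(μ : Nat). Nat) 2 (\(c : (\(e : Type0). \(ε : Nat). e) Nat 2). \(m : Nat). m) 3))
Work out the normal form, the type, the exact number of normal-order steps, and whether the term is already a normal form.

resulting normal form:
  refl Nat 3
inferred type:
  Eq Nat 3 3
reduction steps (normal order): 10
term was already normal: no
first contracted redex: an elimNat iota-redex


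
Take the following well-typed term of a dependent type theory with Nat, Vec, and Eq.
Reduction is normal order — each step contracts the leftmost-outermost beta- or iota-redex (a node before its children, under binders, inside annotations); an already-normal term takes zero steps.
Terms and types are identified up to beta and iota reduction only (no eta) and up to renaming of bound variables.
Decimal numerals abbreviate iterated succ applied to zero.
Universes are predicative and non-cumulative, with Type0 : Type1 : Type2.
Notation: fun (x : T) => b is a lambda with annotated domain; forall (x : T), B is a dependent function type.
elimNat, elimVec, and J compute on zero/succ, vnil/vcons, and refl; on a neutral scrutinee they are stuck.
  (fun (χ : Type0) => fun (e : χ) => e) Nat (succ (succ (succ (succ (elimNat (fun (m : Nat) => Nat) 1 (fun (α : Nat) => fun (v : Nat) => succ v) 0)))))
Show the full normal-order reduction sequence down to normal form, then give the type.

reduction (normal order):
  (fun (χ : Type0) => fun (e : χ) => e) Nat (succ (succ (succ (succ (elimNat (fun (m : Nat) => Nat) 1 (fun (α : Nat) => fun (v : Nat) => succ v) 0)))))
  ~> (fun (χ : Nat) => χ) (succ (succ (succ (succ (elimNat (fun (e : Nat) => Nat) 1 (fun (m : Nat) => fun (α : Nat) => succ α) 0)))))
  ~> succ (succ (succ (succ (elimNat (fun (χ : Nat) => Nat) 1 (fun (e : Nat) => fun (m : Nat) => succ m) 0))))
  ~> 5
type:
  Nat


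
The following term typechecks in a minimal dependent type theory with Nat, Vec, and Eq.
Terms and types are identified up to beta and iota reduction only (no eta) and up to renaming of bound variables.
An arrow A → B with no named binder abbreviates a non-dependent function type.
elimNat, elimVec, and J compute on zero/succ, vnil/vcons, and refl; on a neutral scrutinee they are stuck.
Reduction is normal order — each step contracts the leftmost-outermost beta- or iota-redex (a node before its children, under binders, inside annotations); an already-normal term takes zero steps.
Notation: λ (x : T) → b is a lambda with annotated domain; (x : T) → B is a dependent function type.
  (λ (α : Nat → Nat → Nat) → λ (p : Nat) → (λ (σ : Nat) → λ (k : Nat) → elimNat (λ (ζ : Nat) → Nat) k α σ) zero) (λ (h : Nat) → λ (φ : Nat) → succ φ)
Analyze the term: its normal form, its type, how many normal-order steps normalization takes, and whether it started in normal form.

normal form:
  λ (α : Nat) → λ (p : Nat) → p
type:
  Nat → Nat → Nat
normal-order step count: 3
already normal: no
first redex: a beta-redex


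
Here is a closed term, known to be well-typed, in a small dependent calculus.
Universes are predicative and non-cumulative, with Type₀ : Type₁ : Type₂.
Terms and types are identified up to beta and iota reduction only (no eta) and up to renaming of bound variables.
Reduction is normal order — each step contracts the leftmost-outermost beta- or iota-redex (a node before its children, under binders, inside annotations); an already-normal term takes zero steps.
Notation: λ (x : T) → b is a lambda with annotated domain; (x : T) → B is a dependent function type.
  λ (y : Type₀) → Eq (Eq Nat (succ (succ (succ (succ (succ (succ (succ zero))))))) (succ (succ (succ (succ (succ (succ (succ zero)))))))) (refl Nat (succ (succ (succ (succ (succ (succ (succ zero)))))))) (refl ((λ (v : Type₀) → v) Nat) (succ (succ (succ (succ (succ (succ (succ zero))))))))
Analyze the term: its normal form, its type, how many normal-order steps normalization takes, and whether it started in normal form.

reduced normal form:
  λ (y : Type₀) → Eq (Eq Nat (succ (succ (succ (succ (succ (succ (succ zero))))))) (succ (succ (succ (succ (succ (succ (succ zero)))))))) (refl Nat (succ (succ (succ (succ (succ (succ (succ zero)))))))) (refl Nat (succ (succ (succ (succ (succ (succ (succ zero))))))))
the term's type:
  (y : Type₀) → Type₀
reduction steps (normal order): 1
term was already normal: no
first contracted redex: a beta-redex


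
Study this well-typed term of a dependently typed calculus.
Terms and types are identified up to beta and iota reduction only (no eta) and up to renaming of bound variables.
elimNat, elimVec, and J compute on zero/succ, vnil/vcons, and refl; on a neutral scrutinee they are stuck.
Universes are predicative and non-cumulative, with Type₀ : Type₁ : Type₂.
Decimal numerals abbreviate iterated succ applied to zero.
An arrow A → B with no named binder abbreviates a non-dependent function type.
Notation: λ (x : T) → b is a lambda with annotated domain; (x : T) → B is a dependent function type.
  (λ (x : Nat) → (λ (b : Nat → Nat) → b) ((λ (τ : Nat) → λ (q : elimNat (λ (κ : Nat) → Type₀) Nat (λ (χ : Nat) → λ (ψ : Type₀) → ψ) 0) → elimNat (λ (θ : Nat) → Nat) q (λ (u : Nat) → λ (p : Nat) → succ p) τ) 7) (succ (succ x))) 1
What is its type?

the term's type:
  Nat
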